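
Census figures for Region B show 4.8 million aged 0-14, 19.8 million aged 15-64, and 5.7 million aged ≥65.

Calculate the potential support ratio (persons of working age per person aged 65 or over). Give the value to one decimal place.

Potential support ratio: 3.5

Potential support ratio = 19.8 / 5.7 = 3.5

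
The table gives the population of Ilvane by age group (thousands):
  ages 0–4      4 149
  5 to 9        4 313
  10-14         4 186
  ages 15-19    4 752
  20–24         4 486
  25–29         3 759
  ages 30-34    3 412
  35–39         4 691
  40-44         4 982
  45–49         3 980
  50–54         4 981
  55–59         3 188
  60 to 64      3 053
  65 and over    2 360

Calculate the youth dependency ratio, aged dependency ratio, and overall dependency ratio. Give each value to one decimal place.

Youth dependency ratio: 30.6
Old-age dependency ratio: 5.7
Total dependency ratio: 36.4

0–14: 4 149 + 4 313 + 4 186 = 12 648
15–64: 4 752 + 4 486 + 3 759 + 3 412 + 4 691 + 4 982 + 3 980 + 4 981 + 3 188 + 3 053 = 41 284
65+: 2 360
Youth dependency ratio = 12 648 / 41 284 × 100 = 30.6
Old-age dependency ratio = 2 360 / 41 284 × 100 = 5.7
Total dependency ratio = (12 648 + 2 360) / 41 284 × 100 = 15 008 / 41 284 × 100 = 36.4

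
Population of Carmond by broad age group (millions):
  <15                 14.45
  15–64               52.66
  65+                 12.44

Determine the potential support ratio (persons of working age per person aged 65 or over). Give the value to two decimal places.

Potential support ratio = 52.66 / 12.44 = 4.23

Potential support ratio: 4.23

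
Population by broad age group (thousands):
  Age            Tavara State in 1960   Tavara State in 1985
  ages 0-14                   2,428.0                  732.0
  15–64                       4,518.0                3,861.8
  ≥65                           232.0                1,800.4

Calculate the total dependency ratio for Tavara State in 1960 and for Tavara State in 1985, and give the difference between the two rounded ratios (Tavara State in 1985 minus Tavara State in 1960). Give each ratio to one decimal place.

Tavara State in 1960: 58.9
Tavara State in 1985: 65.6
Difference: +6.7

Tavara State in 1960: (2,428.0 + 232.0) / 4,518.0 × 100 = 2,660.0 / 4,518.0 × 100 = 58.9
Tavara State in 1985: (732.0 + 1,800.4) / 3,861.8 × 100 = 2,532.4 / 3,861.8 × 100 = 65.6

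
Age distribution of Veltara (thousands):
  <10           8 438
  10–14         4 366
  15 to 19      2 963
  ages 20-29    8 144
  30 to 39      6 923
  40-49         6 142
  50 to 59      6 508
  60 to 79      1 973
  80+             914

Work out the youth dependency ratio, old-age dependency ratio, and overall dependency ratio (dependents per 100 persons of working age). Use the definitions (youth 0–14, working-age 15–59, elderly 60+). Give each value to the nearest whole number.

Youth dependency ratio: 42
Old-age dependency ratio: 9
Total dependency ratio: 51

0–14: 8 438 + 4 366 = 12 804
15–59: 2 963 + 8 144 + 6 923 + 6 142 + 6 508 = 30 680
60+: 1 973 + 914 = 2 887
Youth dependency ratio = 12 804 / 30 680 × 100 = 42
Old-age dependency ratio = 2 887 / 30 680 × 100 = 9
Total dependency ratio = (12 804 + 2 887) / 30 680 × 100 = 15 691 / 30 680 × 100 = 51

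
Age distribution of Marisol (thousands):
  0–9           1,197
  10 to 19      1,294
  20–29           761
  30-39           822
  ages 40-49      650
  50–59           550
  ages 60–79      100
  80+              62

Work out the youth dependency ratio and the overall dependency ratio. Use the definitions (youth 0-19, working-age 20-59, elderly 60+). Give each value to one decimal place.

Youth dependency ratio: 89.5
Total dependency ratio: 95.3

0–19: 1,197 + 1,294 = 2,491
20–59: 761 + 822 + 650 + 550 = 2,783
60+: 100 + 62 = 162
Youth dependency ratio = 2,491 / 2,783 × 100 = 89.5
Total dependency ratio = (2,491 + 162) / 2,783 × 100 = 2,653 / 2,783 × 100 = 95.3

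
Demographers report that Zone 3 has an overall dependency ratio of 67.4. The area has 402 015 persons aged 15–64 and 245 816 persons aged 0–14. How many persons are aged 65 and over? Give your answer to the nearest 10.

Total dependency ratio = (youth + elderly) / working-age × 100
67.4 = (245 816 + E) / 402 015 × 100
⇒ 25 140

Aged 65 and over: 25 140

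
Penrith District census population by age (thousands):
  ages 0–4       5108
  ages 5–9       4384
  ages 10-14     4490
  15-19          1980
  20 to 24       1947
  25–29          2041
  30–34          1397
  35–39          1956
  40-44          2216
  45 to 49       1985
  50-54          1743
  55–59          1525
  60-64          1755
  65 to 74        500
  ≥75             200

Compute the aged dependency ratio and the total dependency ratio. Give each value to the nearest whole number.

Old-age dependency ratio: 4
Total dependency ratio: 79

0–14: 5108 + 4384 + 4490 = 13982
15–64: 1980 + 1947 + 2041 + 1397 + 1956 + 2216 + 1985 + 1743 + 1525 + 1755 = 18545
65+: 500 + 200 = 700
Old-age dependency ratio = 700 / 18545 × 100 = 4
Total dependency ratio = (13982 + 700) / 18545 × 100 = 14682 / 18545 × 100 = 79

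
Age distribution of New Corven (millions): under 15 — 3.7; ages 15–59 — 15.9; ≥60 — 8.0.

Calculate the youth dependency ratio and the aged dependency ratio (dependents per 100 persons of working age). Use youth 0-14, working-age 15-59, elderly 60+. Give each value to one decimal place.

Youth dependency ratio = 3.7 / 15.9 × 100 = 23.3
Old-age dependency ratio = 8.0 / 15.9 × 100 = 50.3

Youth dependency ratio: 23.3
Old-age dependency ratio: 50.3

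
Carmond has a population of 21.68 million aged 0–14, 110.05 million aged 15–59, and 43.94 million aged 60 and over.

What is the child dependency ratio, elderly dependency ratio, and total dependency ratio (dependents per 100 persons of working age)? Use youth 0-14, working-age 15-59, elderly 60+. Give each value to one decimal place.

Youth dependency ratio = 21.68 / 110.05 × 100 = 19.7
Old-age dependency ratio = 43.94 / 110.05 × 100 = 39.9
Total dependency ratio = (21.68 + 43.94) / 110.05 × 100 = 65.62 / 110.05 × 100 = 59.6

Youth dependency ratio: 19.7
Old-age dependency ratio: 39.9
Total dependency ratio: 59.6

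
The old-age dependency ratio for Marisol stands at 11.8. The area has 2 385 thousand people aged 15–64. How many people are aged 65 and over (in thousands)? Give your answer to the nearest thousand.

Old-age dependency ratio = elderly / working-age × 100
11.8 = E / 2 385 × 100
⇒ 281

Aged 65 and over: 281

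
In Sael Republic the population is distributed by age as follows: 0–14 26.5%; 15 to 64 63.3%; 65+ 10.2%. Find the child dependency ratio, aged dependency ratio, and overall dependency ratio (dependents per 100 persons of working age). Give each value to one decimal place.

Youth dependency ratio: 41.9
Old-age dependency ratio: 16.1
Total dependency ratio: 58.0

Youth dependency ratio = 26.5 / 63.3 × 100 = 41.9
Old-age dependency ratio = 10.2 / 63.3 × 100 = 16.1
Total dependency ratio = (26.5 + 10.2) / 63.3 × 100 = 36.7 / 63.3 × 100 = 58.0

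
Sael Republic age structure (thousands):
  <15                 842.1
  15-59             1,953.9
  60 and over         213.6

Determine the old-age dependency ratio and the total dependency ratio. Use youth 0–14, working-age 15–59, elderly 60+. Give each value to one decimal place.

Old-age dependency ratio: 10.9
Total dependency ratio: 54.0

Old-age dependency ratio = 213.6 / 1,953.9 × 100 = 10.9
Total dependency ratio = (842.1 + 213.6) / 1,953.9 × 100 = 1,055.7 / 1,953.9 × 100 = 54.0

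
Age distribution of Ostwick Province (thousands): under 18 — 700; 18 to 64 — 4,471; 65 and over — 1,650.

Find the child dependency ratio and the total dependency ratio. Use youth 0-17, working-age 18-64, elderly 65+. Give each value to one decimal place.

Youth dependency ratio: 15.7
Total dependency ratio: 52.6

Youth dependency ratio = 700 / 4,471 × 100 = 15.7
Total dependency ratio = (700 + 1,650) / 4,471 × 100 = 2,350 / 4,471 × 100 = 52.6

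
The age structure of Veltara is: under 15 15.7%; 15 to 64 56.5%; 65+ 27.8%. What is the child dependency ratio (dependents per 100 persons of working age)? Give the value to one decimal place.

Youth dependency ratio = 15.7 / 56.5 × 100 = 27.8

Youth dependency ratio: 27.8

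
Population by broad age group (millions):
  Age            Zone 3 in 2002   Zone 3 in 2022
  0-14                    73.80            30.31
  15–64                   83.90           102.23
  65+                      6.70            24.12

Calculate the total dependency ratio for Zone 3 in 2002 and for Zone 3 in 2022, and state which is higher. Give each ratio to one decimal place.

Zone 3 in 2002: 95.9
Zone 3 in 2022: 53.2
Higher: Zone 3 in 2002

Zone 3 in 2002: (73.80 + 6.70) / 83.90 × 100 = 80.50 / 83.90 × 100 = 95.9
Zone 3 in 2022: (30.31 + 24.12) / 102.23 × 100 = 54.43 / 102.23 × 100 = 53.2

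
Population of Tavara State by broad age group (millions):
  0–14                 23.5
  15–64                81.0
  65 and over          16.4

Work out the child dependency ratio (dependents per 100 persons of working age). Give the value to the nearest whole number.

Youth dependency ratio: 29

Youth dependency ratio = 23.5 / 81.0 × 100 = 29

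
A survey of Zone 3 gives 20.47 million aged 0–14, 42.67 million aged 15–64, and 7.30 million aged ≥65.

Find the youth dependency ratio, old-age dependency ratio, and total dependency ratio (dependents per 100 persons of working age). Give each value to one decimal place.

Youth dependency ratio: 48.0
Old-age dependency ratio: 17.1
Total dependency ratio: 65.1

Youth dependency ratio = 20.47 / 42.67 × 100 = 48.0
Old-age dependency ratio = 7.30 / 42.67 × 100 = 17.1
Total dependency ratio = (20.47 + 7.30) / 42.67 × 100 = 27.77 / 42.67 × 100 = 65.1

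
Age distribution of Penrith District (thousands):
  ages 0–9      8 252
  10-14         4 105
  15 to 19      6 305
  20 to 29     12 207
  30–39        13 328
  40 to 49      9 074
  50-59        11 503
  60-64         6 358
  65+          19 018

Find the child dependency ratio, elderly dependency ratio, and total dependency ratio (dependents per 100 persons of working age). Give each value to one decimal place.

Youth dependency ratio: 21.0
Old-age dependency ratio: 32.4
Total dependency ratio: 53.4

0–14: 8 252 + 4 105 = 12 357
15–64: 6 305 + 12 207 + 13 328 + 9 074 + 11 503 + 6 358 = 58 775
65+: 19 018
Youth dependency ratio = 12 357 / 58 775 × 100 = 21.0
Old-age dependency ratio = 19 018 / 58 775 × 100 = 32.4
Total dependency ratio = (12 357 + 19 018) / 58 775 × 100 = 31 375 / 58 775 × 100 = 53.4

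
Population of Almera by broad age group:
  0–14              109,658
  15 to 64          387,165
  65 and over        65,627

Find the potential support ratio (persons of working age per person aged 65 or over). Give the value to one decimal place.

Potential support ratio = 387,165 / 65,627 = 5.9

Potential support ratio: 5.9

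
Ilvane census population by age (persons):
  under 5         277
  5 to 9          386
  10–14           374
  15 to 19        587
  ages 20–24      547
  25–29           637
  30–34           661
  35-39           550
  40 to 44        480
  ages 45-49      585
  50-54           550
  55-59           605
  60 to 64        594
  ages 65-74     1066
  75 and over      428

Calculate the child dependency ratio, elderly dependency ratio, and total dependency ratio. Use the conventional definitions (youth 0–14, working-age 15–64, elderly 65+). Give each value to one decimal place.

Youth dependency ratio: 17.9
Old-age dependency ratio: 25.8
Total dependency ratio: 43.7

0–14: 277 + 386 + 374 = 1037
15–64: 587 + 547 + 637 + 661 + 550 + 480 + 585 + 550 + 605 + 594 = 5796
65+: 1066 + 428 = 1494
Youth dependency ratio = 1037 / 5796 × 100 = 17.9
Old-age dependency ratio = 1494 / 5796 × 100 = 25.8
Total dependency ratio = (1037 + 1494) / 5796 × 100 = 2531 / 5796 × 100 = 43.7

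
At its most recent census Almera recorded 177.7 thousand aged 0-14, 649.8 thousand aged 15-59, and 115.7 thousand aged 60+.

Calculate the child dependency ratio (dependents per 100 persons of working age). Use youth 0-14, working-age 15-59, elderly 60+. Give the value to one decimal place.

Youth dependency ratio = 177.7 / 649.8 × 100 = 27.3

Youth dependency ratio: 27.3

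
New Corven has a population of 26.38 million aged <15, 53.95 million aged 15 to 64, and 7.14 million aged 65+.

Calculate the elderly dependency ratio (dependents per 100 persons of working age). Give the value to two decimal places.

Old-age dependency ratio = 7.14 / 53.95 × 100 = 13.23

Old-age dependency ratio: 13.23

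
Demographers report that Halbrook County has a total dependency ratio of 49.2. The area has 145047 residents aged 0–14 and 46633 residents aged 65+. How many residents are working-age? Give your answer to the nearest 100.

Total dependency ratio = (youth + elderly) / working-age × 100
49.2 = (145047 + 46633) / W × 100
⇒ 389600

Working-age: 389600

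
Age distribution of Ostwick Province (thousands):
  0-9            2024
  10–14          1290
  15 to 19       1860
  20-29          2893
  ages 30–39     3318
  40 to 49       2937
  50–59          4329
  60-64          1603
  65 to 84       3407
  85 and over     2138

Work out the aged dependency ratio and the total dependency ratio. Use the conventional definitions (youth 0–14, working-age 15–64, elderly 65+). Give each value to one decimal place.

Old-age dependency ratio: 32.7
Total dependency ratio: 52.3

0–14: 2024 + 1290 = 3314
15–64: 1860 + 2893 + 3318 + 2937 + 4329 + 1603 = 16940
65+: 3407 + 2138 = 5545
Old-age dependency ratio = 5545 / 16940 × 100 = 32.7
Total dependency ratio = (3314 + 5545) / 16940 × 100 = 8859 / 16940 × 100 = 52.3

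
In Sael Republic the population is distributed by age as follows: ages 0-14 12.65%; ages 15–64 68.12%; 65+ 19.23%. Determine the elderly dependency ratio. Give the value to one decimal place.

Old-age dependency ratio: 28.2

Old-age dependency ratio = 19.23 / 68.12 × 100 = 28.2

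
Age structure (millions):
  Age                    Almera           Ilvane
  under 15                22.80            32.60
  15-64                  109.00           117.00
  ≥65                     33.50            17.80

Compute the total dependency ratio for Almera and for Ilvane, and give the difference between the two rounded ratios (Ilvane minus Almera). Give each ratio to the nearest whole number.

Almera: (22.80 + 33.50) / 109.00 × 100 = 56.30 / 109.00 × 100 = 52
Ilvane: (32.60 + 17.80) / 117.00 × 100 = 50.40 / 117.00 × 100 = 43

Almera: 52
Ilvane: 43
Difference: -9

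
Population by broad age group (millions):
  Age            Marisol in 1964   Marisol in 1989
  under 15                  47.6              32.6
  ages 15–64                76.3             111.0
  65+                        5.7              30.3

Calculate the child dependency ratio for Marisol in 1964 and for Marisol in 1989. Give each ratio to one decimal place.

Marisol in 1964: 47.6 / 76.3 × 100 = 62.4
Marisol in 1989: 32.6 / 111.0 × 100 = 29.4

Marisol in 1964: 62.4
Marisol in 1989: 29.4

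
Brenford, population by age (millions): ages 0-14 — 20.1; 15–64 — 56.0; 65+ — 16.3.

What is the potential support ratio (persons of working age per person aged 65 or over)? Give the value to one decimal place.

Potential support ratio: 3.4

Potential support ratio = 56.0 / 16.3 = 3.4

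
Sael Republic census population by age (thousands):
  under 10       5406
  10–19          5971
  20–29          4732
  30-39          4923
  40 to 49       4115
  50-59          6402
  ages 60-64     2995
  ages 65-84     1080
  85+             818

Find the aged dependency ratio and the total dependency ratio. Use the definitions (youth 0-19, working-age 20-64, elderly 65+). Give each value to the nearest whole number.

Old-age dependency ratio: 8
Total dependency ratio: 57

0–19: 5406 + 5971 = 11377
20–64: 4732 + 4923 + 4115 + 6402 + 2995 = 23167
65+: 1080 + 818 = 1898
Old-age dependency ratio = 1898 / 23167 × 100 = 8
Total dependency ratio = (11377 + 1898) / 23167 × 100 = 13275 / 23167 × 100 = 57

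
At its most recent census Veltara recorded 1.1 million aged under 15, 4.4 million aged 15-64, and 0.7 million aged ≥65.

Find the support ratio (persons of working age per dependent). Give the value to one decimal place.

Support ratio = 4.4 / (1.1 + 0.7) = 4.4 / 1.8 = 2.4

Support ratio: 2.4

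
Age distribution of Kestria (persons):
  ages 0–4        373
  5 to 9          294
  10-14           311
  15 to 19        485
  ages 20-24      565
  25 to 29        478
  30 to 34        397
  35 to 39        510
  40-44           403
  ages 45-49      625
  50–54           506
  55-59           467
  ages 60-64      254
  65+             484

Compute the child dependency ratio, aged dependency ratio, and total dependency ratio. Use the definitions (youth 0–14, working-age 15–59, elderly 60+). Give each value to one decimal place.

Youth dependency ratio: 22.0
Old-age dependency ratio: 16.6
Total dependency ratio: 38.7

0–14: 373 + 294 + 311 = 978
15–59: 485 + 565 + 478 + 397 + 510 + 403 + 625 + 506 + 467 = 4436
60+: 254 + 484 = 738
Youth dependency ratio = 978 / 4436 × 100 = 22.0
Old-age dependency ratio = 738 / 4436 × 100 = 16.6
Total dependency ratio = (978 + 738) / 4436 × 100 = 1716 / 4436 × 100 = 38.7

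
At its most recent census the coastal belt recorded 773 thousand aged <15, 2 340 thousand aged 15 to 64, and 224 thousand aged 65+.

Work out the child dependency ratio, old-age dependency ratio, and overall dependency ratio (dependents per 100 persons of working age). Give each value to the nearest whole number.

Youth dependency ratio = 773 / 2 340 × 100 = 33
Old-age dependency ratio = 224 / 2 340 × 100 = 10
Total dependency ratio = (773 + 224) / 2 340 × 100 = 997 / 2 340 × 100 = 43

Youth dependency ratio: 33
Old-age dependency ratio: 10
Total dependency ratio: 43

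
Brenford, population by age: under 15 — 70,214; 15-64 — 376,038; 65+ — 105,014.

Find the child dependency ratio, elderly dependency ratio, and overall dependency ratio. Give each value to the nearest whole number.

Youth dependency ratio: 19
Old-age dependency ratio: 28
Total dependency ratio: 47

Youth dependency ratio = 70,214 / 376,038 × 100 = 19
Old-age dependency ratio = 105,014 / 376,038 × 100 = 28
Total dependency ratio = (70,214 + 105,014) / 376,038 × 100 = 175,228 / 376,038 × 100 = 47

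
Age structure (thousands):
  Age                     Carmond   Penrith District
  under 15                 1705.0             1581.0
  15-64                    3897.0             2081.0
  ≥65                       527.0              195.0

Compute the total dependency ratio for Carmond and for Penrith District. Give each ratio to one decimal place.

Carmond: (1705.0 + 527.0) / 3897.0 × 100 = 2232.0 / 3897.0 × 100 = 57.3
Penrith District: (1581.0 + 195.0) / 2081.0 × 100 = 1776.0 / 2081.0 × 100 = 85.3

Carmond: 57.3
Penrith District: 85.3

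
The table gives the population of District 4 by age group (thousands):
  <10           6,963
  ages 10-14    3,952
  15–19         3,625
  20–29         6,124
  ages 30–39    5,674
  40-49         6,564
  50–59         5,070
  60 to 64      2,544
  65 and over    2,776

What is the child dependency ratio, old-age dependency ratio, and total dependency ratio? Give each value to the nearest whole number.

0–14: 6,963 + 3,952 = 10,915
15–64: 3,625 + 6,124 + 5,674 + 6,564 + 5,070 + 2,544 = 29,601
65+: 2,776
Youth dependency ratio = 10,915 / 29,601 × 100 = 37
Old-age dependency ratio = 2,776 / 29,601 × 100 = 9
Total dependency ratio = (10,915 + 2,776) / 29,601 × 100 = 13,691 / 29,601 × 100 = 46

Youth dependency ratio: 37
Old-age dependency ratio: 9
Total dependency ratio: 46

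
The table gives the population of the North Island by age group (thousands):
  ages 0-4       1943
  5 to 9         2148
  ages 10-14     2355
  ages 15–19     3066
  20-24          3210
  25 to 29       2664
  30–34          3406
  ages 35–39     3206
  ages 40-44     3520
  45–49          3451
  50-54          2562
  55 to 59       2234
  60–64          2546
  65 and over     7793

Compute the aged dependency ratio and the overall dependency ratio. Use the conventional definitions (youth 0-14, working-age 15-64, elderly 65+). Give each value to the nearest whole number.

0–14: 1943 + 2148 + 2355 = 6446
15–64: 3066 + 3210 + 2664 + 3406 + 3206 + 3520 + 3451 + 2562 + 2234 + 2546 = 29865
65+: 7793
Old-age dependency ratio = 7793 / 29865 × 100 = 26
Total dependency ratio = (6446 + 7793) / 29865 × 100 = 14239 / 29865 × 100 = 48

Old-age dependency ratio: 26
Total dependency ratio: 48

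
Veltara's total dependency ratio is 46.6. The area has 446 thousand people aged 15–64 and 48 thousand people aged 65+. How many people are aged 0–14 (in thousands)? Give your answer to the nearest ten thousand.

Aged 0–14: 160

Total dependency ratio = (youth + elderly) / working-age × 100
46.6 = (Y + 48) / 446 × 100
⇒ 160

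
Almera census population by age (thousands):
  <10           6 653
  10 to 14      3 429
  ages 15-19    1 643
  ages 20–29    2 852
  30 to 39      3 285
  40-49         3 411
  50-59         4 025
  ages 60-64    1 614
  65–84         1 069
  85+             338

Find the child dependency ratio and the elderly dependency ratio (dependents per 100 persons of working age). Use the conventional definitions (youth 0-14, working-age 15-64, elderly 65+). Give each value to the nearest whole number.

0–14: 6 653 + 3 429 = 10 082
15–64: 1 643 + 2 852 + 3 285 + 3 411 + 4 025 + 1 614 = 16 830
65+: 1 069 + 338 = 1 407
Youth dependency ratio = 10 082 / 16 830 × 100 = 60
Old-age dependency ratio = 1 407 / 16 830 × 100 = 8

Youth dependency ratio: 60
Old-age dependency ratio: 8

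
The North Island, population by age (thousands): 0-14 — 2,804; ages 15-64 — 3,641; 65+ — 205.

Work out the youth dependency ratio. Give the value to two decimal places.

Youth dependency ratio = 2,804 / 3,641 × 100 = 77.01

Youth dependency ratio: 77.01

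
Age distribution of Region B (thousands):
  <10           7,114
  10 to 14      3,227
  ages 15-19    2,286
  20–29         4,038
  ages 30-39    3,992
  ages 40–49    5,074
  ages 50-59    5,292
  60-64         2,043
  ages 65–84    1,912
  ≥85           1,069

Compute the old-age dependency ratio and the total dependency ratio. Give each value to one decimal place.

Old-age dependency ratio: 13.1
Total dependency ratio: 58.6

0–14: 7,114 + 3,227 = 10,341
15–64: 2,286 + 4,038 + 3,992 + 5,074 + 5,292 + 2,043 = 22,725
65+: 1,912 + 1,069 = 2,981
Old-age dependency ratio = 2,981 / 22,725 × 100 = 13.1
Total dependency ratio = (10,341 + 2,981) / 22,725 × 100 = 13,322 / 22,725 × 100 = 58.6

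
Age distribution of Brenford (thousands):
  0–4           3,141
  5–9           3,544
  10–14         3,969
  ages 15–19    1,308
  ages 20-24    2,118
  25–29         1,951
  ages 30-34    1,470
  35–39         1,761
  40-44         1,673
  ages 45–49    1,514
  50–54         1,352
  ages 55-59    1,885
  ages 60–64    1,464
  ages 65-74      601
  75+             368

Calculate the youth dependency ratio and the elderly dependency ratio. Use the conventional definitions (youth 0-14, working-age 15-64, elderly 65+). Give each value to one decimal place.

Youth dependency ratio: 64.6
Old-age dependency ratio: 5.9

0–14: 3,141 + 3,544 + 3,969 = 10,654
15–64: 1,308 + 2,118 + 1,951 + 1,470 + 1,761 + 1,673 + 1,514 + 1,352 + 1,885 + 1,464 = 16,496
65+: 601 + 368 = 969
Youth dependency ratio = 10,654 / 16,496 × 100 = 64.6
Old-age dependency ratio = 969 / 16,496 × 100 = 5.9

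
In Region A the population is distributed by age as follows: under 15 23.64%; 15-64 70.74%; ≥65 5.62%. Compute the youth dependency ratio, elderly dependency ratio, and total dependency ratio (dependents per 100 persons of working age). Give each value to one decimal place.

Youth dependency ratio = 23.64 / 70.74 × 100 = 33.4
Old-age dependency ratio = 5.62 / 70.74 × 100 = 7.9
Total dependency ratio = (23.64 + 5.62) / 70.74 × 100 = 29.26 / 70.74 × 100 = 41.4

Youth dependency ratio: 33.4
Old-age dependency ratio: 7.9
Total dependency ratio: 41.4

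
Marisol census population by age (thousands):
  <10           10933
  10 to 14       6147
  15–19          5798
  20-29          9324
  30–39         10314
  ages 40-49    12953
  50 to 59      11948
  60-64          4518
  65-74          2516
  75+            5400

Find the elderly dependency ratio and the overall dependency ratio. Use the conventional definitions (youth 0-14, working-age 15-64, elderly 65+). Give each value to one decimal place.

0–14: 10933 + 6147 = 17080
15–64: 5798 + 9324 + 10314 + 12953 + 11948 + 4518 = 54855
65+: 2516 + 5400 = 7916
Old-age dependency ratio = 7916 / 54855 × 100 = 14.4
Total dependency ratio = (17080 + 7916) / 54855 × 100 = 24996 / 54855 × 100 = 45.6

Old-age dependency ratio: 14.4
Total dependency ratio: 45.6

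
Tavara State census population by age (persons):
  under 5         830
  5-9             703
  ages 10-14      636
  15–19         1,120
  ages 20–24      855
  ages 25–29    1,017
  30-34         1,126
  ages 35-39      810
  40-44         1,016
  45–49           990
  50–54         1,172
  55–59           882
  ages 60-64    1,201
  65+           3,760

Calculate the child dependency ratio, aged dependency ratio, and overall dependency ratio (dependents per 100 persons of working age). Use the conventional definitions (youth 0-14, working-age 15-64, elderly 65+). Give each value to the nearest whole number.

0–14: 830 + 703 + 636 = 2,169
15–64: 1,120 + 855 + 1,017 + 1,126 + 810 + 1,016 + 990 + 1,172 + 882 + 1,201 = 10,189
65+: 3,760
Youth dependency ratio = 2,169 / 10,189 × 100 = 21
Old-age dependency ratio = 3,760 / 10,189 × 100 = 37
Total dependency ratio = (2,169 + 3,760) / 10,189 × 100 = 5,929 / 10,189 × 100 = 58

Youth dependency ratio: 21
Old-age dependency ratio: 37
Total dependency ratio: 58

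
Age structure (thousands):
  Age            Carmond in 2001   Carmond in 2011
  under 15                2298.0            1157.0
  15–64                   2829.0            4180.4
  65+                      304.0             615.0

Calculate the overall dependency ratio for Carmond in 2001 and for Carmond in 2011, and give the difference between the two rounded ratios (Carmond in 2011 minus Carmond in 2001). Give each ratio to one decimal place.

Carmond in 2001: (2298.0 + 304.0) / 2829.0 × 100 = 2602.0 / 2829.0 × 100 = 92.0
Carmond in 2011: (1157.0 + 615.0) / 4180.4 × 100 = 1772.0 / 4180.4 × 100 = 42.4

Carmond in 2001: 92.0
Carmond in 2011: 42.4
Difference: -49.6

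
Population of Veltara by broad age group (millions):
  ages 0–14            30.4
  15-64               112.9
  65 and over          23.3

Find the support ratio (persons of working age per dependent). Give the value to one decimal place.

Support ratio: 2.1

Support ratio = 112.9 / (30.4 + 23.3) = 112.9 / 53.7 = 2.1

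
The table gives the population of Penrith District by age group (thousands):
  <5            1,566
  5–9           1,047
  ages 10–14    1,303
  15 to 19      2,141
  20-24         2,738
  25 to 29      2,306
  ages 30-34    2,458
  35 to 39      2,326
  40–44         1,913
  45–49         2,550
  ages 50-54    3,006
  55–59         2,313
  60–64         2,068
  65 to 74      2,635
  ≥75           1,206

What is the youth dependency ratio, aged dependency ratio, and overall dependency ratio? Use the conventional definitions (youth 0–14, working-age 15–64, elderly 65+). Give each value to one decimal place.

0–14: 1,566 + 1,047 + 1,303 = 3,916
15–64: 2,141 + 2,738 + 2,306 + 2,458 + 2,326 + 1,913 + 2,550 + 3,006 + 2,313 + 2,068 = 23,819
65+: 2,635 + 1,206 = 3,841
Youth dependency ratio = 3,916 / 23,819 × 100 = 16.4
Old-age dependency ratio = 3,841 / 23,819 × 100 = 16.1
Total dependency ratio = (3,916 + 3,841) / 23,819 × 100 = 7,757 / 23,819 × 100 = 32.6

Youth dependency ratio: 16.4
Old-age dependency ratio: 16.1
Total dependency ratio: 32.6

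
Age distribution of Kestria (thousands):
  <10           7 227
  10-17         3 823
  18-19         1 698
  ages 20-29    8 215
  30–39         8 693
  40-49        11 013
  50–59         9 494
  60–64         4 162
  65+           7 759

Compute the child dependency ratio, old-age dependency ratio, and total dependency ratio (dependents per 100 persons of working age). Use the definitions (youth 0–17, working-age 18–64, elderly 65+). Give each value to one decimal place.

Youth dependency ratio: 25.5
Old-age dependency ratio: 17.9
Total dependency ratio: 43.5

0–17: 7 227 + 3 823 = 11 050
18–64: 1 698 + 8 215 + 8 693 + 11 013 + 9 494 + 4 162 = 43 275
65+: 7 759
Youth dependency ratio = 11 050 / 43 275 × 100 = 25.5
Old-age dependency ratio = 7 759 / 43 275 × 100 = 17.9
Total dependency ratio = (11 050 + 7 759) / 43 275 × 100 = 18 809 / 43 275 × 100 = 43.5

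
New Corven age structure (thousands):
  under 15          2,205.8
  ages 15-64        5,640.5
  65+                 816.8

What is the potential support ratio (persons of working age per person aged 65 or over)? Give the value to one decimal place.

Potential support ratio = 5,640.5 / 816.8 = 6.9

Potential support ratio: 6.9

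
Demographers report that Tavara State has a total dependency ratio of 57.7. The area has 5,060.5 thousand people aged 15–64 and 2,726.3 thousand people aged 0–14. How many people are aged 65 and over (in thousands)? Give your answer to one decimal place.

Total dependency ratio = (youth + elderly) / working-age × 100
57.7 = (2,726.3 + E) / 5,060.5 × 100
⇒ 193.6

Aged 65 and over: 193.6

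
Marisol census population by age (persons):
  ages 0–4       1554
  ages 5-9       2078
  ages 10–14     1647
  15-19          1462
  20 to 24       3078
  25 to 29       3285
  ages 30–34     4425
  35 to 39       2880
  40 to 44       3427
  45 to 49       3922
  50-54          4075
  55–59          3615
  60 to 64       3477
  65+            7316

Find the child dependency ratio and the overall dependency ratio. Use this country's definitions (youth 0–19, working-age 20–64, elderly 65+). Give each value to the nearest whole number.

0–19: 1554 + 2078 + 1647 + 1462 = 6741
20–64: 3078 + 3285 + 4425 + 2880 + 3427 + 3922 + 4075 + 3615 + 3477 = 32184
65+: 7316
Youth dependency ratio = 6741 / 32184 × 100 = 21
Total dependency ratio = (6741 + 7316) / 32184 × 100 = 14057 / 32184 × 100 = 44

Youth dependency ratio: 21
Total dependency ratio: 44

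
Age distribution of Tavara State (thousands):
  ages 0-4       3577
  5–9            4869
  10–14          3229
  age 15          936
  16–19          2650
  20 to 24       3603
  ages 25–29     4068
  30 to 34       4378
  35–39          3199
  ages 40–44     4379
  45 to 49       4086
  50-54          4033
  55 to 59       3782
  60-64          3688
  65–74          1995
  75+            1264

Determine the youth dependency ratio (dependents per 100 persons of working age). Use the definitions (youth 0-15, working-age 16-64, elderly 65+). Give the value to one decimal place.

Youth dependency ratio: 33.3

0–15: 3577 + 4869 + 3229 + 936 = 12611
16–64: 2650 + 3603 + 4068 + 4378 + 3199 + 4379 + 4086 + 4033 + 3782 + 3688 = 37866
65+: 1995 + 1264 = 3259
Youth dependency ratio = 12611 / 37866 × 100 = 33.3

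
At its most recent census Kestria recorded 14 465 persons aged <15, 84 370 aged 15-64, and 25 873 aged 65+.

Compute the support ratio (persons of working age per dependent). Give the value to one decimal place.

Support ratio = 84 370 / (14 465 + 25 873) = 84 370 / 40 338 = 2.1

Support ratio: 2.1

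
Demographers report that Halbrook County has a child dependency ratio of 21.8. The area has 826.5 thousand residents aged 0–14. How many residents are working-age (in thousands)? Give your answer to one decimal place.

Working-age: 3,791.3

Youth dependency ratio = youth / working-age × 100
21.8 = 826.5 / W × 100
⇒ 3,791.3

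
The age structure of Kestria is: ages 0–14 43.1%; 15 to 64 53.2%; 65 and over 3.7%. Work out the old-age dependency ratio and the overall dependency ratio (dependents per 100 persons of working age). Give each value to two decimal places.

Old-age dependency ratio = 3.7 / 53.2 × 100 = 6.95
Total dependency ratio = (43.1 + 3.7) / 53.2 × 100 = 46.8 / 53.2 × 100 = 87.97

Old-age dependency ratio: 6.95
Total dependency ratio: 87.97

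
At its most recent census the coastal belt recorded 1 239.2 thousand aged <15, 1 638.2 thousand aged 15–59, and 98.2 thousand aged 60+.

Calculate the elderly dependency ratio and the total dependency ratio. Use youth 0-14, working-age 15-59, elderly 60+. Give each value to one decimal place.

Old-age dependency ratio = 98.2 / 1 638.2 × 100 = 6.0
Total dependency ratio = (1 239.2 + 98.2) / 1 638.2 × 100 = 1 337.4 / 1 638.2 × 100 = 81.6

Old-age dependency ratio: 6.0
Total dependency ratio: 81.6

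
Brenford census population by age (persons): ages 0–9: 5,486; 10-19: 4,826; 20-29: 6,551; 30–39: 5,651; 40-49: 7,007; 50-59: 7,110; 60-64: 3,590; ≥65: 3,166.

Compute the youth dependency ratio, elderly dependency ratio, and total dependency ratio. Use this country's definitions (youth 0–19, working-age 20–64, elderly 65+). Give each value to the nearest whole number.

0–19: 5,486 + 4,826 = 10,312
20–64: 6,551 + 5,651 + 7,007 + 7,110 + 3,590 = 29,909
65+: 3,166
Youth dependency ratio = 10,312 / 29,909 × 100 = 34
Old-age dependency ratio = 3,166 / 29,909 × 100 = 11
Total dependency ratio = (10,312 + 3,166) / 29,909 × 100 = 13,478 / 29,909 × 100 = 45

Youth dependency ratio: 34
Old-age dependency ratio: 11
Total dependency ratio: 45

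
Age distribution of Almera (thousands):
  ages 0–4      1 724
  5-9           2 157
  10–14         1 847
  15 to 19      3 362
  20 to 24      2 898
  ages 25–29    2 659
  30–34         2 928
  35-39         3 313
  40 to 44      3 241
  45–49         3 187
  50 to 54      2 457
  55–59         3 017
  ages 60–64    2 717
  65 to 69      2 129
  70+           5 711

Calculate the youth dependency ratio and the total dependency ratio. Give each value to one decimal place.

0–14: 1 724 + 2 157 + 1 847 = 5 728
15–64: 3 362 + 2 898 + 2 659 + 2 928 + 3 313 + 3 241 + 3 187 + 2 457 + 3 017 + 2 717 = 29 779
65+: 2 129 + 5 711 = 7 840
Youth dependency ratio = 5 728 / 29 779 × 100 = 19.2
Total dependency ratio = (5 728 + 7 840) / 29 779 × 100 = 13 568 / 29 779 × 100 = 45.6

Youth dependency ratio: 19.2
Total dependency ratio: 45.6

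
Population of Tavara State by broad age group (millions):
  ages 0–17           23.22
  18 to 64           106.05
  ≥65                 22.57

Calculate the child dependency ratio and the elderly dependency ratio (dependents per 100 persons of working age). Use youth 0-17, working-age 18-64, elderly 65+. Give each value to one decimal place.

Youth dependency ratio = 23.22 / 106.05 × 100 = 21.9
Old-age dependency ratio = 22.57 / 106.05 × 100 = 21.3

Youth dependency ratio: 21.9
Old-age dependency ratio: 21.3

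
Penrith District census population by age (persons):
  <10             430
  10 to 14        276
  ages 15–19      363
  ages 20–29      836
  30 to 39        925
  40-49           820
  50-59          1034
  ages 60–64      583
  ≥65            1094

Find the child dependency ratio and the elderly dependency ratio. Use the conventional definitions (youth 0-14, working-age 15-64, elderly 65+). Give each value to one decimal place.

0–14: 430 + 276 = 706
15–64: 363 + 836 + 925 + 820 + 1034 + 583 = 4561
65+: 1094
Youth dependency ratio = 706 / 4561 × 100 = 15.5
Old-age dependency ratio = 1094 / 4561 × 100 = 24.0

Youth dependency ratio: 15.5
Old-age dependency ratio: 24.0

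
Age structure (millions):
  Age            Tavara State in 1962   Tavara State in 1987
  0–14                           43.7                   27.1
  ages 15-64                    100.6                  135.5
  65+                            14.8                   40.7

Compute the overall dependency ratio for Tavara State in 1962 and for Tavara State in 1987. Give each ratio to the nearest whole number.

Tavara State in 1962: (43.7 + 14.8) / 100.6 × 100 = 58.5 / 100.6 × 100 = 58
Tavara State in 1987: (27.1 + 40.7) / 135.5 × 100 = 67.8 / 135.5 × 100 = 50

Tavara State in 1962: 58
Tavara State in 1987: 50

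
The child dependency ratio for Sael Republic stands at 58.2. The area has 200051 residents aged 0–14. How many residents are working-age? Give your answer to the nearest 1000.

Working-age: 344000

Youth dependency ratio = youth / working-age × 100
58.2 = 200051 / W × 100
⇒ 344000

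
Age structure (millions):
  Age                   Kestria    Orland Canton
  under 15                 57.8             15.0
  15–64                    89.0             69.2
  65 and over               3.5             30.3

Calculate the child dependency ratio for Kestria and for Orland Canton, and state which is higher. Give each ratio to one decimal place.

Kestria: 64.9
Orland Canton: 21.7
Higher: Kestria

Kestria: 57.8 / 89.0 × 100 = 64.9
Orland Canton: 15.0 / 69.2 × 100 = 21.7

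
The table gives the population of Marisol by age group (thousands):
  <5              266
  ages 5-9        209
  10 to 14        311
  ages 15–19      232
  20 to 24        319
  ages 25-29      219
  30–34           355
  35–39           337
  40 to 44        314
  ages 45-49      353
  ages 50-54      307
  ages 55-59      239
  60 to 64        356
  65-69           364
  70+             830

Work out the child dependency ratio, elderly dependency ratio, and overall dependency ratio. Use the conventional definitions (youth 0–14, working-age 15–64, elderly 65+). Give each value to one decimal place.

Youth dependency ratio: 25.9
Old-age dependency ratio: 39.4
Total dependency ratio: 65.3

0–14: 266 + 209 + 311 = 786
15–64: 232 + 319 + 219 + 355 + 337 + 314 + 353 + 307 + 239 + 356 = 3,031
65+: 364 + 830 = 1,194
Youth dependency ratio = 786 / 3,031 × 100 = 25.9
Old-age dependency ratio = 1,194 / 3,031 × 100 = 39.4
Total dependency ratio = (786 + 1,194) / 3,031 × 100 = 1,980 / 3,031 × 100 = 65.3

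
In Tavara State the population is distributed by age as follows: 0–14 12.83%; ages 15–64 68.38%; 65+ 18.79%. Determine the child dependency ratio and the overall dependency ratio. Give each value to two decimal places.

Youth dependency ratio: 18.76
Total dependency ratio: 46.24

Youth dependency ratio = 12.83 / 68.38 × 100 = 18.76
Total dependency ratio = (12.83 + 18.79) / 68.38 × 100 = 31.62 / 68.38 × 100 = 46.24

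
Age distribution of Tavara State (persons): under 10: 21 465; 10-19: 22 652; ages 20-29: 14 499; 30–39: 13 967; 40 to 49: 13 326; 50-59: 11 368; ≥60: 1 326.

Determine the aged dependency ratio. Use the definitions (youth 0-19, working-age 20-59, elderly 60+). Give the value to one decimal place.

Old-age dependency ratio: 2.5

0–19: 21 465 + 22 652 = 44 117
20–59: 14 499 + 13 967 + 13 326 + 11 368 = 53 160
60+: 1 326
Old-age dependency ratio = 1 326 / 53 160 × 100 = 2.5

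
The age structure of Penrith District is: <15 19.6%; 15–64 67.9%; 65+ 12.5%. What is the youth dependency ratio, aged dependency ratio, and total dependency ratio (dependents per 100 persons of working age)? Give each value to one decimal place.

Youth dependency ratio: 28.9
Old-age dependency ratio: 18.4
Total dependency ratio: 47.3

Youth dependency ratio = 19.6 / 67.9 × 100 = 28.9
Old-age dependency ratio = 12.5 / 67.9 × 100 = 18.4
Total dependency ratio = (19.6 + 12.5) / 67.9 × 100 = 32.1 / 67.9 × 100 = 47.3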